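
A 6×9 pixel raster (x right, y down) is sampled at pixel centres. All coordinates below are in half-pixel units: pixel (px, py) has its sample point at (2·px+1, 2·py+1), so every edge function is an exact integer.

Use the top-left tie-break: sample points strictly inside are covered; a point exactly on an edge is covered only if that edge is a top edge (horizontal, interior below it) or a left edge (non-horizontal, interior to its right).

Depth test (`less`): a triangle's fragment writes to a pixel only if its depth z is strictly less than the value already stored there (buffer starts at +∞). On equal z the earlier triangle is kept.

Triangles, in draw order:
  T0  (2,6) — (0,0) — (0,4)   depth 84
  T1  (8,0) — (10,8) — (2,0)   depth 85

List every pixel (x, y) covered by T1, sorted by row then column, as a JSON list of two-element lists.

T0:
  2·area = 8  (B↔C swapped to make it positive)
  edge (2, 6)→(0, 4): d=(-2,-2) top-left  bias=+0
  edge (0, 4)→(0, 0): d=(0,-4) top-left  bias=+0
  edge (0, 0)→(2, 6): d=(2,6) right/bottom  bias=-1
    (0,1)@(1, 3): e=[4,4,0] → ·  [on edge]
    (0,2)@(1, 5): e=[0,4,4] → #  [on edge]
    (1,2)@(3, 5): e=[4,12,-8] → ·
    (0,3)@(1, 7): e=[-4,4,8] → ·
    (1,3)@(3, 7): e=[0,12,-4] → ·  [on edge]
    (1,4)@(3, 9): e=[-4,12,0] → ·  [on edge]
    (2,4)@(5, 9): e=[0,20,-12] → ·  [on edge]
    (3,5)@(7, 11): e=[0,28,-20] → ·  [on edge]
    (4,6)@(9, 13): e=[0,36,-28] → ·  [on edge]
    (2,7)@(5, 15): e=[-12,20,0] → ·  [on edge]
    (5,7)@(11, 15): e=[0,44,-36] → ·  [on edge]
  covered (1 px):
    · · · · · ·
    · · · · · ·
    # · · · · ·
    · · · · · ·
    · · · · · ·
    · · · · · ·
    · · · · · ·
    · · · · · ·
    · · · · · ·
T1:
  2·area = 48
  edge (8, 0)→(10, 8): d=(2,8) right/bottom  bias=-1
  edge (10, 8)→(2, 0): d=(-8,-8) top-left  bias=+0
  edge (2, 0)→(8, 0): d=(6,0) top-left  bias=+0
    (1,0)@(3, 1): e=[42,0,6] → #  [on edge]
    (2,0)@(5, 1): e=[26,16,6] → #
    (3,0)@(7, 1): e=[10,32,6] → #
    (4,0)@(9, 1): e=[-6,48,6] → ·
    (1,1)@(3, 3): e=[46,-16,18] → ·
    (2,1)@(5, 3): e=[30,0,18] → #  [on edge]
    (4,1)@(9, 3): e=[-2,32,18] → ·
    (2,2)@(5, 5): e=[34,-16,30] → ·
    (3,2)@(7, 5): e=[18,0,30] → #  [on edge]
    (4,2)@(9, 5): e=[2,16,30] → #
    (5,2)@(11, 5): e=[-14,32,30] → ·
    (3,3)@(7, 7): e=[22,-16,42] → ·
    (4,3)@(9, 7): e=[6,0,42] → #  [on edge]
    (5,4)@(11, 9): e=[-6,0,54] → ·  [on edge]
  covered (8 px):
    · # # # · ·
    · · # # · ·
    · · · # # ·
    · · · · # ·
    · · · · · ·
    · · · · · ·
    · · · · · ·
    · · · · · ·
    · · · · · ·

Final: [[1,0],[2,0],[3,0],[2,1],[3,1],[3,2],[4,2],[4,3]]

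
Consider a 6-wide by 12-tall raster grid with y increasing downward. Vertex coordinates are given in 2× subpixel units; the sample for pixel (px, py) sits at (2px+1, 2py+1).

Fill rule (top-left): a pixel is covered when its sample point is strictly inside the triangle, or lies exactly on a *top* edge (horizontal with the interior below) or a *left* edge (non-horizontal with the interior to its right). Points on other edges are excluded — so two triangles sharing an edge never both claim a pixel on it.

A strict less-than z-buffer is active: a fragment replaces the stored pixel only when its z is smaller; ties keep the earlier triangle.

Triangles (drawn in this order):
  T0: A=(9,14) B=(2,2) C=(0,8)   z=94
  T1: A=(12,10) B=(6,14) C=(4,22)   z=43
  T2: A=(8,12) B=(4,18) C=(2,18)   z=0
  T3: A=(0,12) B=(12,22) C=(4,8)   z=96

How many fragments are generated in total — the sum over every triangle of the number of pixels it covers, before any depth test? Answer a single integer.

T0:
  2·area = 66  (B↔C swapped to make it positive)
  edge (9, 14)→(0, 8): d=(-9,-6) top-left  bias=+0
  edge (0, 8)→(2, 2): d=(2,-6) top-left  bias=+0
  edge (2, 2)→(9, 14): d=(7,12) right/bottom  bias=-1
    (0,2)@(1, 5): e=[33,0,33] → █  [on edge]
    (1,2)@(3, 5): e=[45,12,9] → █
    (2,2)@(5, 5): e=[57,24,-15] → ·
    (0,3)@(1, 7): e=[15,4,47] → █
    (2,3)@(5, 7): e=[39,28,-1] → ·
    (0,4)@(1, 9): e=[-3,8,61] → ·
    (1,4)@(3, 9): e=[9,20,37] → █
    (2,4)@(5, 9): e=[21,32,13] → █
    (3,4)@(7, 9): e=[33,44,-11] → ·
    (1,5)@(3, 11): e=[-9,24,51] → ·
    (2,5)@(5, 11): e=[3,36,27] → █
    (3,5)@(7, 11): e=[15,48,3] → █
  covered (8 px):
    · · · · · ·
    · · · · · ·
    █ █ · · · ·
    █ █ · · · ·
    · █ █ · · ·
    · · █ █ · ·
    · · · · · ·
    · · · · · ·
    · · · · · ·
    · · · · · ·
    · · · · · ·
    · · · · · ·
T1:
  2·area = 40  (B↔C swapped to make it positive)
  edge (12, 10)→(4, 22): d=(-8,12) right/bottom  bias=-1
  edge (4, 22)→(6, 14): d=(2,-8) top-left  bias=+0
  edge (6, 14)→(12, 10): d=(6,-4) top-left  bias=+0
    (5,5)@(11, 11): e=[4,34,2] → █
    (4,6)@(9, 13): e=[12,22,6] → █
    (5,6)@(11, 13): e=[-12,38,14] → ·
    (3,7)@(7, 15): e=[20,10,10] → █
    (4,7)@(9, 15): e=[-4,26,18] → ·
    (3,8)@(7, 17): e=[4,14,22] → █
    (4,8)@(9, 17): e=[-20,30,30] → ·
    (2,9)@(5, 19): e=[12,2,26] → █
    (3,9)@(7, 19): e=[-12,18,34] → ·
    (2,10)@(5, 21): e=[-4,6,38] → ·
  covered (5 px):
    · · · · · ·
    · · · · · ·
    · · · · · ·
    · · · · · ·
    · · · · · ·
    · · · · · █
    · · · · █ ·
    · · · █ · ·
    · · · █ · ·
    · · █ · · ·
    · · · · · ·
    · · · · · ·
T2:
  2·area = 12
  edge (8, 12)→(4, 18): d=(-4,6) right/bottom  bias=-1
  edge (4, 18)→(2, 18): d=(-2,0) right/bottom  bias=-1
  edge (2, 18)→(8, 12): d=(6,-6) top-left  bias=+0
    (5,4)@(11, 9): e=[-6,18,0] → ·  [on edge]
    (4,5)@(9, 11): e=[-2,14,0] → ·  [on edge]
    (3,6)@(7, 13): e=[2,10,0] → █  [on edge]
    (4,6)@(9, 13): e=[-10,10,12] → ·
    (2,7)@(5, 15): e=[6,6,0] → █  [on edge]
    (3,7)@(7, 15): e=[-6,6,12] → ·
    (1,8)@(3, 17): e=[10,2,0] → █  [on edge]
    (2,8)@(5, 17): e=[-2,2,12] → ·
    (0,9)@(1, 19): e=[14,-2,0] → ·  [on edge]
    (1,9)@(3, 19): e=[2,-2,12] → ·
  covered (3 px):
    · · · · · ·
    · · · · · ·
    · · · · · ·
    · · · · · ·
    · · · · · ·
    · · · · · ·
    · · · █ · ·
    · · █ · · ·
    · █ · · · ·
    · · · · · ·
    · · · · · ·
    · · · · · ·
T3:
  2·area = 88  (B↔C swapped to make it positive)
  edge (0, 12)→(4, 8): d=(4,-4) top-left  bias=+0
  edge (4, 8)→(12, 22): d=(8,14) right/bottom  bias=-1
  edge (12, 22)→(0, 12): d=(-12,-10) top-left  bias=+0
    (5,0)@(11, 1): e=[0,-154,242] → ·  [on edge]
    (4,1)@(9, 3): e=[0,-110,198] → ·  [on edge]
    (3,2)@(7, 5): e=[0,-66,154] → ·  [on edge]
    (2,3)@(5, 7): e=[0,-22,110] → ·  [on edge]
    (1,4)@(3, 9): e=[0,22,66] → █  [on edge]
    (2,4)@(5, 9): e=[8,-6,86] → ·
    (0,5)@(1, 11): e=[0,66,22] → █  [on edge]
    (2,5)@(5, 11): e=[16,10,62] → █
    (3,5)@(7, 11): e=[24,-18,82] → ·
    (0,6)@(1, 13): e=[8,82,-2] → ·
    (1,6)@(3, 13): e=[16,54,18] → █
    (3,6)@(7, 13): e=[32,-2,58] → ·
  covered (12 px):
    · · · · · ·
    · · · · · ·
    · · · · · ·
    · · · · · ·
    · █ · · · ·
    █ █ █ · · ·
    · █ █ · · ·
    · · █ █ · ·
    · · · █ █ ·
    · · · · █ ·
    · · · · · █
    · · · · · ·

Result: 28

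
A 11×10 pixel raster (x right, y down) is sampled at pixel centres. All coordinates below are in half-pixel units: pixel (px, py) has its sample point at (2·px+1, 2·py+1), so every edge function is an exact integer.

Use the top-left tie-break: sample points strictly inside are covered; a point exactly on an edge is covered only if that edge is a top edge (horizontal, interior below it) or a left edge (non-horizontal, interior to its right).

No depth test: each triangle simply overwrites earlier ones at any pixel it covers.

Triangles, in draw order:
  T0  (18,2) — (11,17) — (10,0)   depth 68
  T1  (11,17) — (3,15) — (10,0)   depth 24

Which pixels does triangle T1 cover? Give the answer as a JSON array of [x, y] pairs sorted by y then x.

T0:
  2·area = 134
  edge (18, 2)→(11, 17): d=(-7,15) right/bottom  bias=-1
  edge (11, 17)→(10, 0): d=(-1,-17) top-left  bias=+0
  edge (10, 0)→(18, 2): d=(8,2) right/bottom  bias=-1
    (5,0)@(11, 1): e=[112,16,6] → █
    (6,0)@(13, 1): e=[82,50,2] → █
    (7,0)@(15, 1): e=[52,84,-2] → ·
    (5,1)@(11, 3): e=[98,14,22] → █
    (7,1)@(15, 3): e=[38,82,14] → █
    (8,1)@(17, 3): e=[8,116,10] → █
    (9,1)@(19, 3): e=[-22,150,6] → ·
    (5,2)@(11, 5): e=[84,12,38] → █
    (8,2)@(17, 5): e=[-6,114,26] → ·
    (5,3)@(11, 7): e=[70,10,54] → █
    (8,3)@(17, 7): e=[-20,112,42] → ·
    (5,4)@(11, 9): e=[56,8,70] → █
    (5,8)@(11, 17): e=[0,0,134] → ·  [on edge]
  covered (18 px):
    · · · · · █ █ · · · ·
    · · · · · █ █ █ █ · ·
    · · · · · █ █ █ · · ·
    · · · · · █ █ █ · · ·
    · · · · · █ █ · · · ·
    · · · · · █ █ · · · ·
    · · · · · █ · · · · ·
    · · · · · █ · · · · ·
    · · · · · · · · · · ·
    · · · · · · · · · · ·
T1:
  2·area = 134
  edge (11, 17)→(3, 15): d=(-8,-2) top-left  bias=+0
  edge (3, 15)→(10, 0): d=(7,-15) top-left  bias=+0
  edge (10, 0)→(11, 17): d=(1,17) right/bottom  bias=-1
    (4,1)@(9, 3): e=[108,6,20] → █
    (5,1)@(11, 3): e=[112,36,-14] → ·
    (4,2)@(9, 5): e=[92,20,22] → █
    (5,2)@(11, 5): e=[96,50,-12] → ·
    (3,3)@(7, 7): e=[72,4,58] → █
    (5,3)@(11, 7): e=[80,64,-10] → ·
    (3,4)@(7, 9): e=[56,18,60] → █
    (5,4)@(11, 9): e=[64,78,-8] → ·
    (2,5)@(5, 11): e=[36,2,96] → █
    (5,5)@(11, 11): e=[48,92,-6] → ·
    (2,6)@(5, 13): e=[20,16,98] → █
    (5,6)@(11, 13): e=[32,106,-4] → ·
    (1,7)@(3, 15): e=[0,0,134] → █  [on edge]
    (5,8)@(11, 17): e=[0,134,0] → ·  [on edge]
    (9,9)@(19, 19): e=[0,268,-134] → ·  [on edge]
  covered (16 px):
    · · · · · · · · · · ·
    · · · · █ · · · · · ·
    · · · · █ · · · · · ·
    · · · █ █ · · · · · ·
    · · · █ █ · · · · · ·
    · · █ █ █ · · · · · ·
    · · █ █ █ · · · · · ·
    · █ █ █ █ · · · · · ·
    · · · · · · · · · · ·
    · · · · · · · · · · ·

Final: [[4,1],[4,2],[3,3],[4,3],[3,4],[4,4],[2,5],[3,5],[4,5],[2,6],[3,6],[4,6],[1,7],[2,7],[3,7],[4,7]]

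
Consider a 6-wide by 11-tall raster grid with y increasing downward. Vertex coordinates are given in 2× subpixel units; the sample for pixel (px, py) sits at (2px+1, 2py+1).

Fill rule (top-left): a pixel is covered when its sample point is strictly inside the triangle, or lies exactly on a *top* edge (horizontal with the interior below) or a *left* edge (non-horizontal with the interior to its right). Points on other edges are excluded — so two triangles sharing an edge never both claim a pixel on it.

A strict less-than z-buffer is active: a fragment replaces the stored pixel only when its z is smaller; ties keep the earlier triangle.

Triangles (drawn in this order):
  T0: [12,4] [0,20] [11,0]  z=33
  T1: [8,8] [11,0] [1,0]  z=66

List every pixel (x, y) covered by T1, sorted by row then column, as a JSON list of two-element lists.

T0:
  2·area = 64
  edge (12, 4)→(0, 20): d=(-12,16) right/bottom  bias=-1
  edge (0, 20)→(11, 0): d=(11,-20) top-left  bias=+0
  edge (11, 0)→(12, 4): d=(1,4) right/bottom  bias=-1
    (5,0)@(11, 1): e=[52,11,1] → █
    (5,1)@(11, 3): e=[28,33,3] → █
    (4,2)@(9, 5): e=[36,15,13] → █
    (4,3)@(9, 7): e=[12,37,15] → █
    (5,3)@(11, 7): e=[-20,77,7] → ·
    (3,4)@(7, 9): e=[20,19,25] → █
    (4,4)@(9, 9): e=[-12,59,17] → ·
    (2,5)@(5, 11): e=[28,1,35] → █
    (3,5)@(7, 11): e=[-4,41,27] → ·
    (2,6)@(5, 13): e=[4,23,37] → █
    (3,6)@(7, 13): e=[-28,63,29] → ·
    (1,7)@(3, 15): e=[12,5,47] → █
  covered (9 px):
    · · · · · █
    · · · · · █
    · · · · █ █
    · · · · █ ·
    · · · █ · ·
    · · █ · · ·
    · · █ · · ·
    · █ · · · ·
    · · · · · ·
    · · · · · ·
    · · · · · ·
T1:
  2·area = 80  (B↔C swapped to make it positive)
  edge (8, 8)→(1, 0): d=(-7,-8) top-left  bias=+0
  edge (1, 0)→(11, 0): d=(10,0) top-left  bias=+0
  edge (11, 0)→(8, 8): d=(-3,8) right/bottom  bias=-1
    (1,0)@(3, 1): e=[9,10,61] → █
    (2,0)@(5, 1): e=[25,10,45] → █
    (3,0)@(7, 1): e=[41,10,29] → █
    (4,0)@(9, 1): e=[57,10,13] → █
    (5,0)@(11, 1): e=[73,10,-3] → ·
    (1,1)@(3, 3): e=[-5,30,55] → ·
    (2,1)@(5, 3): e=[11,30,39] → █
    (5,1)@(11, 3): e=[59,30,-9] → ·
    (2,2)@(5, 5): e=[-3,50,33] → ·
    (3,2)@(7, 5): e=[13,50,17] → █
    (5,2)@(11, 5): e=[45,50,-15] → ·
    (3,3)@(7, 7): e=[-1,70,11] → ·
  covered (9 px):
    · █ █ █ █ ·
    · · █ █ █ ·
    · · · █ █ ·
    · · · · · ·
    · · · · · ·
    · · · · · ·
    · · · · · ·
    · · · · · ·
    · · · · · ·
    · · · · · ·
    · · · · · ·

Result: [[1,0],[2,0],[3,0],[4,0],[2,1],[3,1],[4,1],[3,2],[4,2]]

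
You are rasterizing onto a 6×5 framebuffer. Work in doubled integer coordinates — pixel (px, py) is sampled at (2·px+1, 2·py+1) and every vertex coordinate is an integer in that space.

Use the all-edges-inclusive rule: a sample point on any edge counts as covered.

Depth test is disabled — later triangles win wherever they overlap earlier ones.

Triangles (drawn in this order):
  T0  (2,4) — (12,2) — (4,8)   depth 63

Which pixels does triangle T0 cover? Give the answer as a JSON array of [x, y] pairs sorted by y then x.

T0:
  2·area = 44
  edge (2, 4)→(12, 2): d=(10,-2) inclusive
  edge (12, 2)→(4, 8): d=(-8,6) inclusive
  edge (4, 8)→(2, 4): d=(-2,-4) inclusive
    (3,1)@(7, 3): e=[0,22,22] → █  [on edge]
    (4,1)@(9, 3): e=[4,10,30] → █
    (5,1)@(11, 3): e=[8,-2,38] → ·
    (1,2)@(3, 5): e=[12,30,2] → █
    (2,2)@(5, 5): e=[16,18,10] → █
    (4,2)@(9, 5): e=[24,-6,26] → ·
    (1,3)@(3, 7): e=[32,14,-2] → ·
    (2,3)@(5, 7): e=[36,2,6] → █
    (3,3)@(7, 7): e=[40,-10,14] → ·
    (2,4)@(5, 9): e=[56,-14,2] → ·
  covered (6 px):
    · · · · · ·
    · · · █ █ ·
    · █ █ █ · ·
    · · █ · · ·
    · · · · · ·

Result: [[3,1],[4,1],[1,2],[2,2],[3,2],[2,3]]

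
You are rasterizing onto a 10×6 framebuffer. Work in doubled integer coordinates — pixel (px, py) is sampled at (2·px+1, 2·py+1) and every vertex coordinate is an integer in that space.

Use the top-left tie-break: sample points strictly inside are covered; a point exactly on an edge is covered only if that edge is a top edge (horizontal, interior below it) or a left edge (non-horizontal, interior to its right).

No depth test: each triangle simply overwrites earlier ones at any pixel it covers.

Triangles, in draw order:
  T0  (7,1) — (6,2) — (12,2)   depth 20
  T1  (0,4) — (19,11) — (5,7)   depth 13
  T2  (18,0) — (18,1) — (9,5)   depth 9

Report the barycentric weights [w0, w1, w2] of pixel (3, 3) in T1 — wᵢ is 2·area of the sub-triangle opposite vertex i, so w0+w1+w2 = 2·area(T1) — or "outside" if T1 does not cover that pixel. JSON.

T0:
  2·area = 6  (B↔C swapped to make it positive)
  edge (7, 1)→(12, 2): d=(5,1) right/bottom  bias=-1
  edge (12, 2)→(6, 2): d=(-6,0) right/bottom  bias=-1
  edge (6, 2)→(7, 1): d=(1,-1) top-left  bias=+0
    (3,0)@(7, 1): e=[0,6,0] → ·  [on edge]
    (2,1)@(5, 3): e=[12,-6,0] → ·  [on edge]
    (8,1)@(17, 3): e=[0,-6,12] → ·  [on edge]
    (1,2)@(3, 5): e=[24,-18,0] → ·  [on edge]
    (0,3)@(1, 7): e=[36,-30,0] → ·  [on edge]
  covered (0 px):
    · · · · · · · · · ·
    · · · · · · · · · ·
    · · · · · · · · · ·
    · · · · · · · · · ·
    · · · · · · · · · ·
    · · · · · · · · · ·
T1:
  2·area = 22
  edge (0, 4)→(19, 11): d=(19,7) right/bottom  bias=-1
  edge (19, 11)→(5, 7): d=(-14,-4) top-left  bias=+0
  edge (5, 7)→(0, 4): d=(-5,-3) top-left  bias=+0
    (2,3)@(5, 7): e=[22,0,0] → █  [on edge]
    (3,3)@(7, 7): e=[8,8,6] → █
    (4,3)@(9, 7): e=[-6,16,12] → ·
    (2,4)@(5, 9): e=[60,-28,-10] → ·
    (3,4)@(7, 9): e=[46,-20,-4] → ·
    (6,4)@(13, 9): e=[4,4,14] → █
    (7,4)@(15, 9): e=[-10,12,20] → ·
    (6,5)@(13, 11): e=[42,-24,4] → ·
    (9,5)@(19, 11): e=[0,0,22] → ·  [on edge]
  covered (3 px):
    · · · · · · · · · ·
    · · · · · · · · · ·
    · · · · · · · · · ·
    · · █ █ · · · · · ·
    · · · · · · █ · · ·
    · · · · · · · · · ·
T2:
  2·area = 9
  edge (18, 0)→(18, 1): d=(0,1) right/bottom  bias=-1
  edge (18, 1)→(9, 5): d=(-9,4) right/bottom  bias=-1
  edge (9, 5)→(18, 0): d=(9,-5) top-left  bias=+0
    (8,0)@(17, 1): e=[1,4,4] → █
    (9,0)@(19, 1): e=[-1,-4,14] → ·
    (6,1)@(13, 3): e=[5,2,2] → █
    (7,1)@(15, 3): e=[3,-6,12] → ·
    (8,1)@(17, 3): e=[1,-14,22] → ·
    (4,2)@(9, 5): e=[9,0,0] → ·  [on edge]
    (6,2)@(13, 5): e=[5,-16,20] → ·
  covered (2 px):
    · · · · · · · · █ ·
    · · · · · · █ · · ·
    · · · · · · · · · ·
    · · · · · · · · · ·
    · · · · · · · · · ·
    · · · · · · · · · ·

Answer: [8,6,8]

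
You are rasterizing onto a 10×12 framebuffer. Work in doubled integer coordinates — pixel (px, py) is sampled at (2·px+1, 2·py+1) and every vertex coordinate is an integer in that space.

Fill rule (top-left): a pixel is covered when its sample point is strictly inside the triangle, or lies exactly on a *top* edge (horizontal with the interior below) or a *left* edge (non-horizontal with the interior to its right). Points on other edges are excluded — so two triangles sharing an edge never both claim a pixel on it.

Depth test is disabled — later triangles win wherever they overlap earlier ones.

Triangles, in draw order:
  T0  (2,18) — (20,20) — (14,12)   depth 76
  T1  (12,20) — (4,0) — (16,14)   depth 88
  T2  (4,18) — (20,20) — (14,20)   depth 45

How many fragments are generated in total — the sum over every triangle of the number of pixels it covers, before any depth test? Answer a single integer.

T0:
  2·area = 132  (B↔C swapped to make it positive)
  edge (2, 18)→(14, 12): d=(12,-6) top-left  bias=+0
  edge (14, 12)→(20, 20): d=(6,8) right/bottom  bias=-1
  edge (20, 20)→(2, 18): d=(-18,-2) top-left  bias=+0
    (6,6)@(13, 13): e=[6,14,112] → #
    (7,6)@(15, 13): e=[18,-2,116] → ·
    (4,7)@(9, 15): e=[6,58,68] → #
    (5,7)@(11, 15): e=[18,42,72] → #
    (7,7)@(15, 15): e=[42,10,80] → #
    (8,7)@(17, 15): e=[54,-6,84] → ·
    (2,8)@(5, 17): e=[6,102,24] → #
    (3,8)@(7, 17): e=[18,86,28] → #
    (8,8)@(17, 17): e=[78,6,48] → #
    (9,8)@(19, 17): e=[90,-10,52] → ·
    (2,9)@(5, 19): e=[30,114,-12] → ·
    (3,9)@(7, 19): e=[42,98,-8] → ·
    (5,9)@(11, 19): e=[66,66,0] → #  [on edge]
  covered (17 px):
    · · · · · · · · · ·
    · · · · · · · · · ·
    · · · · · · · · · ·
    · · · · · · · · · ·
    · · · · · · · · · ·
    · · · · · · · · · ·
    · · · · · · # · · ·
    · · · · # # # # · ·
    · · # # # # # # # ·
    · · · · · # # # # #
    · · · · · · · · · ·
    · · · · · · · · · ·
T1:
  2·area = 128
  edge (12, 20)→(4, 0): d=(-8,-20) top-left  bias=+0
  edge (4, 0)→(16, 14): d=(12,14) right/bottom  bias=-1
  edge (16, 14)→(12, 20): d=(-4,6) right/bottom  bias=-1
    (3,2)@(7, 5): e=[20,18,90] → #
    (4,2)@(9, 5): e=[60,-10,78] → ·
    (3,3)@(7, 7): e=[4,42,82] → #
    (4,3)@(9, 7): e=[44,14,70] → #
    (5,3)@(11, 7): e=[84,-14,58] → ·
    (3,4)@(7, 9): e=[-12,66,74] → ·
    (4,4)@(9, 9): e=[28,38,62] → #
    (5,4)@(11, 9): e=[68,10,50] → #
    (6,4)@(13, 9): e=[108,-18,38] → ·
    (4,5)@(9, 11): e=[12,62,54] → #
    (6,5)@(13, 11): e=[92,6,30] → #
    (7,5)@(15, 11): e=[132,-22,18] → ·
  covered (16 px):
    · · · · · · · · · ·
    · · · · · · · · · ·
    · · · # · · · · · ·
    · · · # # · · · · ·
    · · · · # # · · · ·
    · · · · # # # · · ·
    · · · · · # # # · ·
    · · · · · # # # · ·
    · · · · · # # · · ·
    · · · · · · · · · ·
    · · · · · · · · · ·
    · · · · · · · · · ·
T2:
  2·area = 12
  edge (4, 18)→(20, 20): d=(16,2) right/bottom  bias=-1
  edge (20, 20)→(14, 20): d=(-6,0) right/bottom  bias=-1
  edge (14, 20)→(4, 18): d=(-10,-2) top-left  bias=+0
    (4,9)@(9, 19): e=[6,6,0] → #  [on edge]
    (5,9)@(11, 19): e=[2,6,4] → #
    (6,9)@(13, 19): e=[-2,6,8] → ·
    (4,10)@(9, 21): e=[38,-6,-20] → ·
    (5,10)@(11, 21): e=[34,-6,-16] → ·
    (9,10)@(19, 21): e=[18,-6,0] → ·  [on edge]
  covered (2 px):
    · · · · · · · · · ·
    · · · · · · · · · ·
    · · · · · · · · · ·
    · · · · · · · · · ·
    · · · · · · · · · ·
    · · · · · · · · · ·
    · · · · · · · · · ·
    · · · · · · · · · ·
    · · · · · · · · · ·
    · · · · # # · · · ·
    · · · · · · · · · ·
    · · · · · · · · · ·

Result: 35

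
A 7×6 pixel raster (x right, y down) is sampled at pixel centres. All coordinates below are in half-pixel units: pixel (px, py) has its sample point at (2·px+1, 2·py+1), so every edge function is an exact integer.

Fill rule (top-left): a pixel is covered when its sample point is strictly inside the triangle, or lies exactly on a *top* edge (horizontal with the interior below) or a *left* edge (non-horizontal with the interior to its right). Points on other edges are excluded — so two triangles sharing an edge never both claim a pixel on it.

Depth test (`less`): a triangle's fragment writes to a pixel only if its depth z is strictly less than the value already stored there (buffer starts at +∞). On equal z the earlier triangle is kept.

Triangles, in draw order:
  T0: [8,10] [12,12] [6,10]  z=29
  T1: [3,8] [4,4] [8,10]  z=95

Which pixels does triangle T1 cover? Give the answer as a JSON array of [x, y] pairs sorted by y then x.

T0:
  2·area = 4
  edge (8, 10)→(12, 12): d=(4,2) right/bottom  bias=-1
  edge (12, 12)→(6, 10): d=(-6,-2) top-left  bias=+0
  edge (6, 10)→(8, 10): d=(2,0) top-left  bias=+0
    (1,4)@(3, 9): e=[6,0,-2] → ·  [on edge]
    (4,5)@(9, 11): e=[2,0,2] → #  [on edge]
    (5,5)@(11, 11): e=[-2,4,2] → ·
  covered (1 px):
    · · · · · · ·
    · · · · · · ·
    · · · · · · ·
    · · · · · · ·
    · · · · · · ·
    · · · · # · ·
T1:
  2·area = 22
  edge (3, 8)→(4, 4): d=(1,-4) top-left  bias=+0
  edge (4, 4)→(8, 10): d=(4,6) right/bottom  bias=-1
  edge (8, 10)→(3, 8): d=(-5,-2) top-left  bias=+0
    (2,3)@(5, 7): e=[7,6,9] → #
    (3,3)@(7, 7): e=[15,-6,13] → ·
    (2,4)@(5, 9): e=[9,14,-1] → ·
    (3,4)@(7, 9): e=[17,2,3] → #
    (4,4)@(9, 9): e=[25,-10,7] → ·
    (3,5)@(7, 11): e=[19,10,-7] → ·
  covered (2 px):
    · · · · · · ·
    · · · · · · ·
    · · · · · · ·
    · · # · · · ·
    · · · # · · ·
    · · · · · · ·

Final: [[2,3],[3,4]]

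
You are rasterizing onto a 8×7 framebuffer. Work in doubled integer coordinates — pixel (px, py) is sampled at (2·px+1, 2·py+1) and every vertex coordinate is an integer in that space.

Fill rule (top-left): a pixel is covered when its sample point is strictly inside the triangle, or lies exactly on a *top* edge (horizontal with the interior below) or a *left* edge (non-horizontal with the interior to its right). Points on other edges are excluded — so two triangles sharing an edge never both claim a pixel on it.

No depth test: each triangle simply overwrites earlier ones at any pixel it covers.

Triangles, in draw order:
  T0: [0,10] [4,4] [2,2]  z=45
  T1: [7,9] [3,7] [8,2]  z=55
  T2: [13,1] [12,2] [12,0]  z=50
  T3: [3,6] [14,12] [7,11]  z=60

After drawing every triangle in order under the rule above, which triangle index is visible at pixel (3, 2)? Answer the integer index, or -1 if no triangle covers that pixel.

T0:
  2·area = 20  (B↔C swapped to make it positive)
  edge (0, 10)→(2, 2): d=(2,-8) top-left  bias=+0
  edge (2, 2)→(4, 4): d=(2,2) right/bottom  bias=-1
  edge (4, 4)→(0, 10): d=(-4,6) right/bottom  bias=-1
    (0,0)@(1, 1): e=[-10,0,30] → .  [on edge]
    (1,1)@(3, 3): e=[10,0,10] → .  [on edge]
    (1,2)@(3, 5): e=[14,4,2] → X
    (2,2)@(5, 5): e=[30,0,-10] → .  [on edge]
    (0,3)@(1, 7): e=[2,12,6] → X
    (1,3)@(3, 7): e=[18,8,-6] → .
    (3,3)@(7, 7): e=[50,0,-30] → .  [on edge]
    (0,4)@(1, 9): e=[6,16,-2] → .
    (4,4)@(9, 9): e=[70,0,-50] → .  [on edge]
    (5,5)@(11, 11): e=[90,0,-70] → .  [on edge]
    (6,6)@(13, 13): e=[110,0,-90] → .  [on edge]
  covered (2 px):
    . . . . . . . .
    . . . . . . . .
    . X . . . . . .
    X . . . . . . .
    . . . . . . . .
    . . . . . . . .
    . . . . . . . .
T1:
  2·area = 30
  edge (7, 9)→(3, 7): d=(-4,-2) top-left  bias=+0
  edge (3, 7)→(8, 2): d=(5,-5) top-left  bias=+0
  edge (8, 2)→(7, 9): d=(-1,7) right/bottom  bias=-1
    (4,0)@(9, 1): e=[36,0,-6] → .  [on edge]
    (3,1)@(7, 3): e=[24,0,6] → X  [on edge]
    (4,1)@(9, 3): e=[28,10,-8] → .
    (2,2)@(5, 5): e=[12,0,18] → X  [on edge]
    (4,2)@(9, 5): e=[20,20,-10] → .
    (1,3)@(3, 7): e=[0,0,30] → X  [on edge]
    (4,3)@(9, 7): e=[12,30,-12] → .
    (0,4)@(1, 9): e=[-12,0,42] → .  [on edge]
    (1,4)@(3, 9): e=[-8,10,28] → .
    (2,4)@(5, 9): e=[-4,20,14] → .
    (3,4)@(7, 9): e=[0,30,0] → .  [on edge]
    (5,5)@(11, 11): e=[0,60,-30] → .  [on edge]
    (7,6)@(15, 13): e=[0,90,-60] → .  [on edge]
  covered (6 px):
    . . . . . . . .
    . . . X . . . .
    . . X X . . . .
    . X X X . . . .
    . . . . . . . .
    . . . . . . . .
    . . . . . . . .
T2:
  2·area = 2
  edge (13, 1)→(12, 2): d=(-1,1) right/bottom  bias=-1
  edge (12, 2)→(12, 0): d=(0,-2) top-left  bias=+0
  edge (12, 0)→(13, 1): d=(1,1) right/bottom  bias=-1
    (6,0)@(13, 1): e=[0,2,0] → .  [on edge]
    (5,1)@(11, 3): e=[0,-2,4] → .  [on edge]
    (7,1)@(15, 3): e=[-4,6,0] → .  [on edge]
    (4,2)@(9, 5): e=[0,-6,8] → .  [on edge]
    (3,3)@(7, 7): e=[0,-10,12] → .  [on edge]
    (2,4)@(5, 9): e=[0,-14,16] → .  [on edge]
    (1,5)@(3, 11): e=[0,-18,20] → .  [on edge]
    (0,6)@(1, 13): e=[0,-22,24] → .  [on edge]
  covered (0 px):
    . . . . . . . .
    . . . . . . . .
    . . . . . . . .
    . . . . . . . .
    . . . . . . . .
    . . . . . . . .
    . . . . . . . .
T3:
  2·area = 31
  edge (3, 6)→(14, 12): d=(11,6) right/bottom  bias=-1
  edge (14, 12)→(7, 11): d=(-7,-1) top-left  bias=+0
  edge (7, 11)→(3, 6): d=(-4,-5) top-left  bias=+0
    (3,4)@(7, 9): e=[9,14,8] → X
    (4,4)@(9, 9): e=[-3,16,18] → .
    (3,5)@(7, 11): e=[31,0,0] → X  [on edge]
    (4,5)@(9, 11): e=[19,2,10] → X
    (5,5)@(11, 11): e=[7,4,20] → X
    (6,5)@(13, 11): e=[-5,6,30] → .
    (3,6)@(7, 13): e=[53,-14,-8] → .
    (4,6)@(9, 13): e=[41,-12,2] → .
    (5,6)@(11, 13): e=[29,-10,12] → .
  covered (4 px):
    . . . . . . . .
    . . . . . . . .
    . . . . . . . .
    . . . . . . . .
    . . . X . . . .
    . . . X X X . .
    . . . . . . . .

Z-buffer (winner per pixel, '.' = empty):
  . . . . . . . .
  . . . 1 . . . .
  . 0 1 1 . . . .
  0 1 1 1 . . . .
  . . . 3 . . . .
  . . . 3 3 3 . .
  . . . . . . . .

Result: 1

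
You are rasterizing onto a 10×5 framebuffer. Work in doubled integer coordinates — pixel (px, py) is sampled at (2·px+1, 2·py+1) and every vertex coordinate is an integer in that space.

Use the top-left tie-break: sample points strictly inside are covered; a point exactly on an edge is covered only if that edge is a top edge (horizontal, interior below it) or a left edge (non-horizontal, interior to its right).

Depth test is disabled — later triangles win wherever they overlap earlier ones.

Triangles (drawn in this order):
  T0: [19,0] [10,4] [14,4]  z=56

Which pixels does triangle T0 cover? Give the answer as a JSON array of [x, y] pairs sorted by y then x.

T0:
  2·area = 16  (B↔C swapped to make it positive)
  edge (19, 0)→(14, 4): d=(-5,4) right/bottom  bias=-1
  edge (14, 4)→(10, 4): d=(-4,0) right/bottom  bias=-1
  edge (10, 4)→(19, 0): d=(9,-4) top-left  bias=+0
    (8,0)@(17, 1): e=[3,12,1] → #
    (9,0)@(19, 1): e=[-5,12,9] → ·
    (6,1)@(13, 3): e=[9,4,3] → #
    (7,1)@(15, 3): e=[1,4,11] → #
    (8,1)@(17, 3): e=[-7,4,19] → ·
    (6,2)@(13, 5): e=[-1,-4,21] → ·
    (7,2)@(15, 5): e=[-9,-4,29] → ·
  covered (3 px):
    · · · · · · · · # ·
    · · · · · · # # · ·
    · · · · · · · · · ·
    · · · · · · · · · ·
    · · · · · · · · · ·

Final: [[8,0],[6,1],[7,1]]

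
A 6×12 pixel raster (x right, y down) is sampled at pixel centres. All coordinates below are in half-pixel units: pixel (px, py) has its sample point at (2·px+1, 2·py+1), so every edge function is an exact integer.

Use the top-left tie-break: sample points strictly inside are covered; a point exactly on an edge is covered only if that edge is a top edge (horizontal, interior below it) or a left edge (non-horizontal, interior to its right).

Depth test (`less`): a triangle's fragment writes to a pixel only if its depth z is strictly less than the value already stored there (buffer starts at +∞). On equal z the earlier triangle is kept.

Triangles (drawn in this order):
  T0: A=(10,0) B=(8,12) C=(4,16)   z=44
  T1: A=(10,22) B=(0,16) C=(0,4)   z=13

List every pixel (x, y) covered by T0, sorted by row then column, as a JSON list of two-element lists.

T0:
  2·area = 40
  edge (10, 0)→(8, 12): d=(-2,12) right/bottom  bias=-1
  edge (8, 12)→(4, 16): d=(-4,4) right/bottom  bias=-1
  edge (4, 16)→(10, 0): d=(6,-16) top-left  bias=+0
    (4,1)@(9, 3): e=[6,32,2] → █
    (5,1)@(11, 3): e=[-18,24,34] → ·
    (4,2)@(9, 5): e=[2,24,14] → █
    (5,2)@(11, 5): e=[-22,16,46] → ·
    (4,3)@(9, 7): e=[-2,16,26] → ·
    (3,4)@(7, 9): e=[18,16,6] → █
    (4,4)@(9, 9): e=[-6,8,38] → ·
    (5,4)@(11, 9): e=[-30,0,70] → ·  [on edge]
    (3,5)@(7, 11): e=[14,8,18] → █
    (4,5)@(9, 11): e=[-10,0,50] → ·  [on edge]
    (3,6)@(7, 13): e=[10,0,30] → ·  [on edge]
    (2,7)@(5, 15): e=[30,0,10] → ·  [on edge]
    (1,8)@(3, 17): e=[50,0,-10] → ·  [on edge]
    (0,9)@(1, 19): e=[70,0,-30] → ·  [on edge]
  covered (4 px):
    · · · · · ·
    · · · · █ ·
    · · · · █ ·
    · · · · · ·
    · · · █ · ·
    · · · █ · ·
    · · · · · ·
    · · · · · ·
    · · · · · ·
    · · · · · ·
    · · · · · ·
    · · · · · ·
T1:
  2·area = 120
  edge (10, 22)→(0, 16): d=(-10,-6) top-left  bias=+0
  edge (0, 16)→(0, 4): d=(0,-12) top-left  bias=+0
  edge (0, 4)→(10, 22): d=(10,18) right/bottom  bias=-1
    (0,3)@(1, 7): e=[96,12,12] → █
    (1,3)@(3, 7): e=[108,36,-24] → ·
    (0,4)@(1, 9): e=[76,12,32] → █
    (1,4)@(3, 9): e=[88,36,-4] → ·
    (0,5)@(1, 11): e=[56,12,52] → █
    (1,5)@(3, 11): e=[68,36,16] → █
    (2,5)@(5, 11): e=[80,60,-20] → ·
    (0,6)@(1, 13): e=[36,12,72] → █
    (2,6)@(5, 13): e=[60,60,0] → ·  [on edge]
    (0,7)@(1, 15): e=[16,12,92] → █
    (2,7)@(5, 15): e=[40,60,20] → █
    (3,7)@(7, 15): e=[52,84,-16] → ·
    (2,9)@(5, 19): e=[0,60,60] → █  [on edge]
  covered (15 px):
    · · · · · ·
    · · · · · ·
    · · · · · ·
    █ · · · · ·
    █ · · · · ·
    █ █ · · · ·
    █ █ · · · ·
    █ █ █ · · ·
    · █ █ █ · ·
    · · █ █ · ·
    · · · · █ ·
    · · · · · ·

Result: [[4,1],[4,2],[3,4],[3,5]]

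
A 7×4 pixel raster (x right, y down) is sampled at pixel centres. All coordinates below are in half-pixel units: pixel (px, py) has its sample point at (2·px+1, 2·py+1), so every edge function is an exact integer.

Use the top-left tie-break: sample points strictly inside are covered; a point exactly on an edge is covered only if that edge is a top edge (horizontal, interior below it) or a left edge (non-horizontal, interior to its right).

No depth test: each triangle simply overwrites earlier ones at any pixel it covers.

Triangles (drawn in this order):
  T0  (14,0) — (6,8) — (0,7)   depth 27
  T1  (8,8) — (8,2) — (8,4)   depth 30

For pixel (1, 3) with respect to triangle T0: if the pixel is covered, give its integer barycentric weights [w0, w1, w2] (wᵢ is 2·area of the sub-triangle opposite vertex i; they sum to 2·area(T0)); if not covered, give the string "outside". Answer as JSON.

T0:
  2·area = 56
  edge (14, 0)→(6, 8): d=(-8,8) right/bottom  bias=-1
  edge (6, 8)→(0, 7): d=(-6,-1) top-left  bias=+0
  edge (0, 7)→(14, 0): d=(14,-7) top-left  bias=+0
    (6,0)@(13, 1): e=[0,49,7] → .  [on edge]
    (4,1)@(9, 3): e=[16,33,7] → X
    (5,1)@(11, 3): e=[0,35,21] → .  [on edge]
    (2,2)@(5, 5): e=[32,17,7] → X
    (3,2)@(7, 5): e=[16,19,21] → X
    (4,2)@(9, 5): e=[0,21,35] → .  [on edge]
    (0,3)@(1, 7): e=[48,1,7] → X
    (1,3)@(3, 7): e=[32,3,21] → X
    (3,3)@(7, 7): e=[0,7,49] → .  [on edge]
  covered (6 px):
    . . . . . . .
    . . . . X . .
    . . X X . . .
    X X X . . . .
T1:
  degenerate (2·area = 0) — covers nothing

Result: [3,21,32]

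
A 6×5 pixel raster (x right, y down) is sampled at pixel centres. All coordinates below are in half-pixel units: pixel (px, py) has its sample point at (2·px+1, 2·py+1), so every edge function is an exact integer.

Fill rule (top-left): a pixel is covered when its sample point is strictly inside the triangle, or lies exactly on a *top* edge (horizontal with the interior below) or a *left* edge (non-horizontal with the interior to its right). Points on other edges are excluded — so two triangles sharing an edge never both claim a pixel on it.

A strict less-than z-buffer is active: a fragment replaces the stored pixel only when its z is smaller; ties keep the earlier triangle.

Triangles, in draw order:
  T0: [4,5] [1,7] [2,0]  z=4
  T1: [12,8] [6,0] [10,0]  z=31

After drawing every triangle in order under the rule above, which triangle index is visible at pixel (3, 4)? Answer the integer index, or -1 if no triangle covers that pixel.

T0:
  2·area = 19
  edge (4, 5)→(1, 7): d=(-3,2) right/bottom  bias=-1
  edge (1, 7)→(2, 0): d=(1,-7) top-left  bias=+0
  edge (2, 0)→(4, 5): d=(2,5) right/bottom  bias=-1
    (1,1)@(3, 3): e=[8,10,1] → X
    (2,1)@(5, 3): e=[4,24,-9] → .
    (3,1)@(7, 3): e=[0,38,-19] → .  [on edge]
    (1,2)@(3, 5): e=[2,12,5] → X
    (2,2)@(5, 5): e=[-2,26,-5] → .
    (0,3)@(1, 7): e=[0,0,19] → .  [on edge]
    (1,3)@(3, 7): e=[-4,14,9] → .
  covered (2 px):
    . . . . . .
    . X . . . .
    . X . . . .
    . . . . . .
    . . . . . .
T1:
  2·area = 32
  edge (12, 8)→(6, 0): d=(-6,-8) top-left  bias=+0
  edge (6, 0)→(10, 0): d=(4,0) top-left  bias=+0
  edge (10, 0)→(12, 8): d=(2,8) right/bottom  bias=-1
    (3,0)@(7, 1): e=[2,4,26] → X
    (4,0)@(9, 1): e=[18,4,10] → X
    (5,0)@(11, 1): e=[34,4,-6] → .
    (3,1)@(7, 3): e=[-10,12,30] → .
    (4,1)@(9, 3): e=[6,12,14] → X
    (5,1)@(11, 3): e=[22,12,-2] → .
    (4,2)@(9, 5): e=[-6,20,18] → .
    (5,2)@(11, 5): e=[10,20,2] → X
    (5,3)@(11, 7): e=[-2,28,6] → .
  covered (4 px):
    . . . X X .
    . . . . X .
    . . . . . X
    . . . . . .
    . . . . . .

Z-buffer (winner per pixel, '.' = empty):
  . . . 1 1 .
  . 0 . . 1 .
  . 0 . . . 1
  . . . . . .
  . . . . . .

Final: -1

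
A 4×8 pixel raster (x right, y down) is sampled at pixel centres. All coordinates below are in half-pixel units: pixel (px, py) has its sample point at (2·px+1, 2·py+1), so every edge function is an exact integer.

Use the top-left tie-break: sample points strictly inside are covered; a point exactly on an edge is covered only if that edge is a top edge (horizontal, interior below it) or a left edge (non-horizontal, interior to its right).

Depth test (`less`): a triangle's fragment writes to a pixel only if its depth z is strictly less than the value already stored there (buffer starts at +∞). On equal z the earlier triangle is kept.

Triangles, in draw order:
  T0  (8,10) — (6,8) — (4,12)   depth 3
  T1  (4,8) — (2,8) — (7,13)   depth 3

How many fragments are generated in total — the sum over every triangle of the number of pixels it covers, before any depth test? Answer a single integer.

T0:
  2·area = 12  (B↔C swapped to make it positive)
  edge (8, 10)→(4, 12): d=(-4,2) right/bottom  bias=-1
  edge (4, 12)→(6, 8): d=(2,-4) top-left  bias=+0
  edge (6, 8)→(8, 10): d=(2,2) right/bottom  bias=-1
    (0,1)@(1, 3): e=[42,-30,0] → ·  [on edge]
    (1,2)@(3, 5): e=[30,-18,0] → ·  [on edge]
    (2,3)@(5, 7): e=[18,-6,0] → ·  [on edge]
    (3,4)@(7, 9): e=[6,6,0] → ·  [on edge]
    (2,5)@(5, 11): e=[2,2,8] → #
    (3,5)@(7, 11): e=[-2,10,4] → ·
    (2,6)@(5, 13): e=[-6,6,12] → ·
  covered (1 px):
    · · · ·
    · · · ·
    · · · ·
    · · · ·
    · · · ·
    · · # ·
    · · · ·
    · · · ·
T1:
  2·area = 10  (B↔C swapped to make it positive)
  edge (4, 8)→(7, 13): d=(3,5) right/bottom  bias=-1
  edge (7, 13)→(2, 8): d=(-5,-5) top-left  bias=+0
  edge (2, 8)→(4, 8): d=(2,0) top-left  bias=+0
    (0,1)@(1, 3): e=[0,20,-10] → ·  [on edge]
    (0,3)@(1, 7): e=[12,0,-2] → ·  [on edge]
    (1,4)@(3, 9): e=[8,0,2] → #  [on edge]
    (2,4)@(5, 9): e=[-2,10,2] → ·
    (1,5)@(3, 11): e=[14,-10,6] → ·
    (2,5)@(5, 11): e=[4,0,6] → #  [on edge]
    (3,5)@(7, 11): e=[-6,10,6] → ·
    (2,6)@(5, 13): e=[10,-10,10] → ·
    (3,6)@(7, 13): e=[0,0,10] → ·  [on edge]
  covered (2 px):
    · · · ·
    · · · ·
    · · · ·
    · · · ·
    · # · ·
    · · # ·
    · · · ·
    · · · ·

Final: 3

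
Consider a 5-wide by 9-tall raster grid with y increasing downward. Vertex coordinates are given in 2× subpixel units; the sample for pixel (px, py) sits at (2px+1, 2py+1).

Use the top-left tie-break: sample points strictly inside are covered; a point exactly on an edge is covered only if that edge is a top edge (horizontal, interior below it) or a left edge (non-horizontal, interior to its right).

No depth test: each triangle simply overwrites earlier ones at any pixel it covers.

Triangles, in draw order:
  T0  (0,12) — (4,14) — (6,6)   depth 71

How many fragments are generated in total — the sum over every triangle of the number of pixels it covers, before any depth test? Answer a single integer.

T0:
  2·area = 36  (B↔C swapped to make it positive)
  edge (0, 12)→(6, 6): d=(6,-6) top-left  bias=+0
  edge (6, 6)→(4, 14): d=(-2,8) right/bottom  bias=-1
  edge (4, 14)→(0, 12): d=(-4,-2) top-left  bias=+0
    (4,1)@(9, 3): e=[0,-18,54] → ·  [on edge]
    (3,2)@(7, 5): e=[0,-6,42] → ·  [on edge]
    (2,3)@(5, 7): e=[0,6,30] → █  [on edge]
    (3,3)@(7, 7): e=[12,-10,34] → ·
    (1,4)@(3, 9): e=[0,18,18] → █  [on edge]
    (3,4)@(7, 9): e=[24,-14,26] → ·
    (0,5)@(1, 11): e=[0,30,6] → █  [on edge]
    (2,5)@(5, 11): e=[24,-2,14] → ·
    (0,6)@(1, 13): e=[12,26,-2] → ·
    (1,6)@(3, 13): e=[24,10,2] → █
    (2,6)@(5, 13): e=[36,-6,6] → ·
    (1,7)@(3, 15): e=[36,6,-6] → ·
  covered (6 px):
    · · · · ·
    · · · · ·
    · · · · ·
    · · █ · ·
    · █ █ · ·
    █ █ · · ·
    · █ · · ·
    · · · · ·
    · · · · ·

Final: 6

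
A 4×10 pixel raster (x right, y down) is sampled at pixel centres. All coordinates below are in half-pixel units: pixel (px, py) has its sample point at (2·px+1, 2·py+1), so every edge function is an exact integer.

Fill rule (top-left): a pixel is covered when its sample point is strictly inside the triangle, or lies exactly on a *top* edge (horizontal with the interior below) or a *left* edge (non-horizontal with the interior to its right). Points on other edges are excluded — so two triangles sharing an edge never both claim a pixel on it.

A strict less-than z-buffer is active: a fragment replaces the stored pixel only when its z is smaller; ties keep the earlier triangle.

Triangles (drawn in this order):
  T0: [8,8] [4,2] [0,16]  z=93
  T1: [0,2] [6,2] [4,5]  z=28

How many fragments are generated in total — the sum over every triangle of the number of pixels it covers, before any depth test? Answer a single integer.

T0:
  2·area = 80  (B↔C swapped to make it positive)
  edge (8, 8)→(0, 16): d=(-8,8) right/bottom  bias=-1
  edge (0, 16)→(4, 2): d=(4,-14) top-left  bias=+0
  edge (4, 2)→(8, 8): d=(4,6) right/bottom  bias=-1
    (2,2)@(5, 5): e=[48,26,6] → #
    (3,2)@(7, 5): e=[32,54,-6] → ·
    (1,3)@(3, 7): e=[48,6,26] → #
    (3,3)@(7, 7): e=[16,62,2] → #
    (1,4)@(3, 9): e=[32,14,34] → #
    (3,4)@(7, 9): e=[0,70,10] → ·  [on edge]
    (1,5)@(3, 11): e=[16,22,42] → #
    (2,5)@(5, 11): e=[0,50,30] → ·  [on edge]
    (0,6)@(1, 13): e=[16,2,62] → #
    (1,6)@(3, 13): e=[0,30,50] → ·  [on edge]
    (0,7)@(1, 15): e=[0,10,70] → ·  [on edge]
  covered (8 px):
    · · · ·
    · · · ·
    · · # ·
    · # # #
    · # # ·
    · # · ·
    # · · ·
    · · · ·
    · · · ·
    · · · ·
T1:
  2·area = 18
  edge (0, 2)→(6, 2): d=(6,0) top-left  bias=+0
  edge (6, 2)→(4, 5): d=(-2,3) right/bottom  bias=-1
  edge (4, 5)→(0, 2): d=(-4,-3) top-left  bias=+0
    (1,1)@(3, 3): e=[6,7,5] → #
    (2,1)@(5, 3): e=[6,1,11] → #
    (3,1)@(7, 3): e=[6,-5,17] → ·
    (1,2)@(3, 5): e=[18,3,-3] → ·
    (2,2)@(5, 5): e=[18,-3,3] → ·
  covered (2 px):
    · · · ·
    · # # ·
    · · · ·
    · · · ·
    · · · ·
    · · · ·
    · · · ·
    · · · ·
    · · · ·
    · · · ·

Result: 10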